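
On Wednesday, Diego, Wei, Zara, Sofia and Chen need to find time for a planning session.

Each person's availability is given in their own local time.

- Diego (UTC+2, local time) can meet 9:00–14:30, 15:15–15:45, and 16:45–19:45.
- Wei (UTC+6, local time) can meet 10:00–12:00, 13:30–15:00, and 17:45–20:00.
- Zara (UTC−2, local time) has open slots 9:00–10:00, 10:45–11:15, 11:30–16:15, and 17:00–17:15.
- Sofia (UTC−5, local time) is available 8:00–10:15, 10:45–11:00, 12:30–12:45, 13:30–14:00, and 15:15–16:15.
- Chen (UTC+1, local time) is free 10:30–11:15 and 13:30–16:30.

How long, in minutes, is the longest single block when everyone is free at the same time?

Diego → UTC: 07:00–12:30, 13:15–13:45, 14:45–17:45.
Wei → UTC: 04:00–06:00, 07:30–09:00, 11:45–14:00.
Zara → UTC: 11:00–12:00, 12:45–13:15, 13:30–18:15, 19:00–19:15.
Sofia → UTC: 13:00–15:15, 15:45–16:00, 17:30–17:45, 18:30–19:00, 20:15–21:15.
Chen → UTC: 09:30–10:15, 12:30–15:30.
Diego ∩ Wei: 07:30–09:00, 11:45–12:30, 13:15–13:45.
Diego ∩ Wei ∩ Zara: 11:45–12:00, 13:30–13:45.
Diego ∩ Wei ∩ Zara ∩ Sofia: 13:30–13:45.
Diego ∩ Wei ∩ Zara ∩ Sofia ∩ Chen: 13:30–13:45.
Single common window of 15 minutes.

15 minutes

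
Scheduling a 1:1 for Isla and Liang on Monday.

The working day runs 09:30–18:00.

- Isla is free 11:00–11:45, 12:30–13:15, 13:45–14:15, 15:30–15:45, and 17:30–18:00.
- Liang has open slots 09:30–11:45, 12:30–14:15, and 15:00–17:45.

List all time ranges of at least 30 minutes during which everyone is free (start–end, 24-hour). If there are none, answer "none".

Isla ∩ Liang: 11:00–11:45, 12:30–13:15, 13:45–14:15, 15:30–15:45, 17:30–17:45.
Windows ≥ 30 min: 11:00–11:45, 12:30–13:15, 13:45–14:15.

11:00–11:45, 12:30–13:15, 13:45–14:15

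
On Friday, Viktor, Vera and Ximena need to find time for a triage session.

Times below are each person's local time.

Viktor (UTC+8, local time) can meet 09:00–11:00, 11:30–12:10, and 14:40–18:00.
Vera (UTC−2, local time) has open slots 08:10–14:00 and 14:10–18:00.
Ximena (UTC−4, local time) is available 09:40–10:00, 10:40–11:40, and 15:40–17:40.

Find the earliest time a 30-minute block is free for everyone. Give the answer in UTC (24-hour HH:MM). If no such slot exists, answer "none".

none

Viktor → UTC: 01:00–03:00, 03:30–04:10, 06:40–10:00.
Vera → UTC: 10:10–16:00, 16:10–20:00.
Ximena → UTC: 13:40–14:00, 14:40–15:40, 19:40–21:40.
Viktor ∩ Vera: (none).
Viktor ∩ Vera ∩ Ximena: (none).
Windows ≥ 30 min: (none).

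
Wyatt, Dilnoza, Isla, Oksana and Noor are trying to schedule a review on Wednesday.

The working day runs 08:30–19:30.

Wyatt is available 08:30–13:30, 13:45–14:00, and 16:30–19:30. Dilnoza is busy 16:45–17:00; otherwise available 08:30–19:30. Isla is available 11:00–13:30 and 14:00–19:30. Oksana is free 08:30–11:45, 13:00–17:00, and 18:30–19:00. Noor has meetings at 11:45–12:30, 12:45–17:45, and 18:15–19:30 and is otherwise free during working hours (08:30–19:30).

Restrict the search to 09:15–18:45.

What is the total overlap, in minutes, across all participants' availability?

45 minutes

Dilnoza free within 08:30–19:30: 08:30–16:45, 17:00–19:30.
Noor free within 08:30–19:30: 08:30–11:45, 12:30–12:45, 17:45–18:15.
Wyatt ∩ Dilnoza: 08:30–13:30, 13:45–14:00, 16:30–16:45, 17:00–19:30.
Wyatt ∩ Dilnoza ∩ Isla: 11:00–13:30, 16:30–16:45, 17:00–19:30.
Wyatt ∩ Dilnoza ∩ Isla ∩ Oksana: 11:00–11:45, 13:00–13:30, 16:30–16:45, 18:30–19:00.
Wyatt ∩ Dilnoza ∩ Isla ∩ Oksana ∩ Noor: 11:00–11:45.
Restricted to 09:15–18:45: 11:00–11:45.
Total common minutes: 45.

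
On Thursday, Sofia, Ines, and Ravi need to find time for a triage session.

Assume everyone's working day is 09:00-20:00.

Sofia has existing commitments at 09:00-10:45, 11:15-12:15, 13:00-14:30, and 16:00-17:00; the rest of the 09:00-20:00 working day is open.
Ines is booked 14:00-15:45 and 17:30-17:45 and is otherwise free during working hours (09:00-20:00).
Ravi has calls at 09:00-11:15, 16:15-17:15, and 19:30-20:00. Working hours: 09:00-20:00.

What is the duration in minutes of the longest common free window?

Sofia free within 09:00–20:00: 10:45–11:15, 12:15–13:00, 14:30–16:00, 17:00–20:00.
Ines free within 09:00–20:00: 09:00–14:00, 15:45–17:30, 17:45–20:00.
Ravi free within 09:00–20:00: 11:15–16:15, 17:15–19:30.
Sofia ∩ Ines: 10:45–11:15, 12:15–13:00, 15:45–16:00, 17:00–17:30, 17:45–20:00.
Sofia ∩ Ines ∩ Ravi: 12:15–13:00, 15:45–16:00, 17:15–17:30, 17:45–19:30.
Common window lengths: 45, 15, 15, 105 min; longest is 105.

105 minutes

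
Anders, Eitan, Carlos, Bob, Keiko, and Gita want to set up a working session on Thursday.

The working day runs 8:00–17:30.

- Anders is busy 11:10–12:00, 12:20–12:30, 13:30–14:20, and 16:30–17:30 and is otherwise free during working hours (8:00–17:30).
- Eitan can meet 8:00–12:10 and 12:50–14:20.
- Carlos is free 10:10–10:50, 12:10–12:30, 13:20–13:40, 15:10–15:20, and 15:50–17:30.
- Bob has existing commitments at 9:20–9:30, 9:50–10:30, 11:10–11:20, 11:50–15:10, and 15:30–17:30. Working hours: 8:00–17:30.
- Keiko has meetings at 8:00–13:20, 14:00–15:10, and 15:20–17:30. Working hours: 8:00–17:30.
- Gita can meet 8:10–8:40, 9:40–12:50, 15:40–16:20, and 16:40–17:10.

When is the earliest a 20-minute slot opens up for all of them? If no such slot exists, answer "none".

Anders free within 08:00–17:30: 08:00–11:10, 12:00–12:20, 12:30–13:30, 14:20–16:30.
Bob free within 08:00–17:30: 08:00–09:20, 09:30–09:50, 10:30–11:10, 11:20–11:50, 15:10–15:30.
Keiko free within 08:00–17:30: 13:20–14:00, 15:10–15:20.
Anders ∩ Eitan: 08:00–11:10, 12:00–12:10, 12:50–13:30.
Anders ∩ Eitan ∩ Carlos: 10:10–10:50, 13:20–13:30.
Anders ∩ Eitan ∩ Carlos ∩ Bob: 10:30–10:50.
Anders ∩ Eitan ∩ Carlos ∩ Bob ∩ Keiko: (none).
Anders ∩ Eitan ∩ Carlos ∩ Bob ∩ Keiko ∩ Gita: (none).
Windows ≥ 20 min: (none).

none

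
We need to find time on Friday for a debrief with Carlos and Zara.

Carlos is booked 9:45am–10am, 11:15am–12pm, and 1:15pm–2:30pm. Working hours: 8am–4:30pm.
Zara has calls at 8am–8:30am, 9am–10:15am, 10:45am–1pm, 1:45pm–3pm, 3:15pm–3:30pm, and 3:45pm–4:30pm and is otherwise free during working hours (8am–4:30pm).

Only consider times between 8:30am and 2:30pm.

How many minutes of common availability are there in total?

75 minutes

Carlos free within 08:00–16:30: 08:00–09:45, 10:00–11:15, 12:00–13:15, 14:30–16:30.
Zara free within 08:00–16:30: 08:30–09:00, 10:15–10:45, 13:00–13:45, 15:00–15:15, 15:30–15:45.
Carlos ∩ Zara: 08:30–09:00, 10:15–10:45, 13:00–13:15, 15:00–15:15, 15:30–15:45.
Restricted to 08:30–14:30: 08:30–09:00, 10:15–10:45, 13:00–13:15.
Total common minutes: 30 + 30 + 15 = 75.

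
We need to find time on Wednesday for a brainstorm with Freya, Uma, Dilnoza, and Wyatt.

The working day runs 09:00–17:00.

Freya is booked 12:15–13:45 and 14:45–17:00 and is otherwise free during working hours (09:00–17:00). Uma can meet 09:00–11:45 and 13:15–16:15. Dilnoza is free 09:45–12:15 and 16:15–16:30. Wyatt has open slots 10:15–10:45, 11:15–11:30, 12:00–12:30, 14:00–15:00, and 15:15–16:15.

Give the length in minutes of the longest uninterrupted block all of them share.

Freya free within 09:00–17:00: 09:00–12:15, 13:45–14:45.
Freya ∩ Uma: 09:00–11:45, 13:45–14:45.
Freya ∩ Uma ∩ Dilnoza: 09:45–11:45.
Freya ∩ Uma ∩ Dilnoza ∩ Wyatt: 10:15–10:45, 11:15–11:30.
Common window lengths: 30, 15 min; longest is 30.

30 minutes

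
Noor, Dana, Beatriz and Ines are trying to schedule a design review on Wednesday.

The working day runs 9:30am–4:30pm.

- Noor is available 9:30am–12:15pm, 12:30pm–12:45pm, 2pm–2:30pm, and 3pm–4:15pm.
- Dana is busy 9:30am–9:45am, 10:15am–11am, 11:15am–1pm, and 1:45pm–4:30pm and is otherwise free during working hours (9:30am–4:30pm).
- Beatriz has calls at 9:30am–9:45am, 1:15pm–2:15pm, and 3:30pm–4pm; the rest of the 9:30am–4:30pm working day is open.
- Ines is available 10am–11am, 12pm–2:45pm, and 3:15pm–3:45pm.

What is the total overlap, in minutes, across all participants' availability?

Dana free within 09:30–16:30: 09:45–10:15, 11:00–11:15, 13:00–13:45.
Beatriz free within 09:30–16:30: 09:45–13:15, 14:15–15:30, 16:00–16:30.
Noor ∩ Dana: 09:45–10:15, 11:00–11:15.
Noor ∩ Dana ∩ Beatriz: 09:45–10:15, 11:00–11:15.
Noor ∩ Dana ∩ Beatriz ∩ Ines: 10:00–10:15.
Total common minutes: 15.

15 minutes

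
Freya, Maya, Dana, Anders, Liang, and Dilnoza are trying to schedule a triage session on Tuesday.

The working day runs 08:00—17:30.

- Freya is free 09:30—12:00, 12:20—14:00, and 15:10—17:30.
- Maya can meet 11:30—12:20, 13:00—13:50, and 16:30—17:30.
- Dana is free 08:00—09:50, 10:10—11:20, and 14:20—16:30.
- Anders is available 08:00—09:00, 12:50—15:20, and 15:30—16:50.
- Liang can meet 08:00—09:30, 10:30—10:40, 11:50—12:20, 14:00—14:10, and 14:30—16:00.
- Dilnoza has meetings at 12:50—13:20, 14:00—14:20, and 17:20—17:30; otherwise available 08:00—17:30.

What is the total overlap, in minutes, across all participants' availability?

0 minutes

Dilnoza free within 08:00–17:30: 08:00–12:50, 13:20–14:00, 14:20–17:20.
Freya ∩ Maya: 11:30–12:00, 13:00–13:50, 16:30–17:30.
Freya ∩ Maya ∩ Dana: (none).
Freya ∩ Maya ∩ Dana ∩ Anders: (none).
Freya ∩ Maya ∩ Dana ∩ Anders ∩ Liang: (none).
Freya ∩ Maya ∩ Dana ∩ Anders ∩ Liang ∩ Dilnoza: (none).
Total common minutes: 0.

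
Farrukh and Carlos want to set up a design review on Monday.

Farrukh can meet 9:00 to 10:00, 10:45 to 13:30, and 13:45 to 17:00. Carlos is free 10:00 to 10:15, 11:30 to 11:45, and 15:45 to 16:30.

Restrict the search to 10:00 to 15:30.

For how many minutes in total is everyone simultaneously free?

15 minutes

Farrukh ∩ Carlos: 11:30–11:45, 15:45–16:30.
Restricted to 10:00–15:30: 11:30–11:45.
Total common minutes: 15.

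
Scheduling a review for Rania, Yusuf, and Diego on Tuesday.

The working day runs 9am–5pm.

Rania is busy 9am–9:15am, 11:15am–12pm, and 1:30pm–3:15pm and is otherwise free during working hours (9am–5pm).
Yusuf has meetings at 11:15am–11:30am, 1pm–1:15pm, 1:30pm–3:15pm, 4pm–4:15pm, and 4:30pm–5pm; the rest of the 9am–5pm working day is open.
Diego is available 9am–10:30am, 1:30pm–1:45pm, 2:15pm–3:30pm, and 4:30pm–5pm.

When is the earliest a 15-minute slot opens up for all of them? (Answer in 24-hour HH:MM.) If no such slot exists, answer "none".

Rania free within 09:00–17:00: 09:15–11:15, 12:00–13:30, 15:15–17:00.
Yusuf free within 09:00–17:00: 09:00–11:15, 11:30–13:00, 13:15–13:30, 15:15–16:00, 16:15–16:30.
Rania ∩ Yusuf: 09:15–11:15, 12:00–13:00, 13:15–13:30, 15:15–16:00, 16:15–16:30.
Rania ∩ Yusuf ∩ Diego: 09:15–10:30, 15:15–15:30.
Windows ≥ 15 min: 09:15–10:30, 15:15–15:30.
Earliest such window starts at 09:15.

09:15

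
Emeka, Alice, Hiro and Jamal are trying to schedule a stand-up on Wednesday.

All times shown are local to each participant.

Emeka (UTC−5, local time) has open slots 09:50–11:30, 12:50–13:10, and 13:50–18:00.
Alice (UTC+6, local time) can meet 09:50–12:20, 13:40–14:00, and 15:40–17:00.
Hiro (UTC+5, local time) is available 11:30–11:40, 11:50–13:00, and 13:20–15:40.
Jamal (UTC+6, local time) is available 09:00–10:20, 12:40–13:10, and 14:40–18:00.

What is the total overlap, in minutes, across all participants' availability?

Emeka → UTC: 14:50–16:30, 17:50–18:10, 18:50–23:00.
Alice → UTC: 03:50–06:20, 07:40–08:00, 09:40–11:00.
Hiro → UTC: 06:30–06:40, 06:50–08:00, 08:20–10:40.
Jamal → UTC: 03:00–04:20, 06:40–07:10, 08:40–12:00.
Emeka ∩ Alice: (none).
Emeka ∩ Alice ∩ Hiro: (none).
Emeka ∩ Alice ∩ Hiro ∩ Jamal: (none).
Total common minutes: 0.

0 minutes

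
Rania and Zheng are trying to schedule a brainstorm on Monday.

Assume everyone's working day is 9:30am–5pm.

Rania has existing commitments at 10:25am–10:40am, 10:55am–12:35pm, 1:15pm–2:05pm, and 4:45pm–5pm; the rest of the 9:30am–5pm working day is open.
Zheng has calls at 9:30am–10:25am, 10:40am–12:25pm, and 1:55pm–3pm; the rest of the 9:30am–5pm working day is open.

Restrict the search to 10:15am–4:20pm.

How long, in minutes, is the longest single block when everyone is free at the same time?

80 minutes

Rania free within 09:30–17:00: 09:30–10:25, 10:40–10:55, 12:35–13:15, 14:05–16:45.
Zheng free within 09:30–17:00: 10:25–10:40, 12:25–13:55, 15:00–17:00.
Rania ∩ Zheng: 12:35–13:15, 15:00–16:45.
Restricted to 10:15–16:20: 12:35–13:15, 15:00–16:20.
Common window lengths: 40, 80 min; longest is 80.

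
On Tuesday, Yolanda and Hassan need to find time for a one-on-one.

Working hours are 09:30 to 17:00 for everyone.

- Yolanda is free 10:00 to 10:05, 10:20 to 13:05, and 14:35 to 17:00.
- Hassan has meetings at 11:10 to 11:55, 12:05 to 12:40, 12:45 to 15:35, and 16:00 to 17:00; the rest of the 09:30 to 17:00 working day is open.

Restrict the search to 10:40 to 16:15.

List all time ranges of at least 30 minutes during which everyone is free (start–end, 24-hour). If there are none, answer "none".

10:40–11:10

Hassan free within 09:30–17:00: 09:30–11:10, 11:55–12:05, 12:40–12:45, 15:35–16:00.
Yolanda ∩ Hassan: 10:00–10:05, 10:20–11:10, 11:55–12:05, 12:40–12:45, 15:35–16:00.
Restricted to 10:40–16:15: 10:40–11:10, 11:55–12:05, 12:40–12:45, 15:35–16:00.
Windows ≥ 30 min: 10:40–11:10.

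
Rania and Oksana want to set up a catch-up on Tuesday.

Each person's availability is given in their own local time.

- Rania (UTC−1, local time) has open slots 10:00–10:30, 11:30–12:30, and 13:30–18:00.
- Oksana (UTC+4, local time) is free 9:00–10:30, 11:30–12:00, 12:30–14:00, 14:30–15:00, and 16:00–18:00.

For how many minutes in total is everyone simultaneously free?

Rania → UTC: 11:00–11:30, 12:30–13:30, 14:30–19:00.
Oksana → UTC: 05:00–06:30, 07:30–08:00, 08:30–10:00, 10:30–11:00, 12:00–14:00.
Rania ∩ Oksana: 12:30–13:30.
Total common minutes: 60.

60 minutes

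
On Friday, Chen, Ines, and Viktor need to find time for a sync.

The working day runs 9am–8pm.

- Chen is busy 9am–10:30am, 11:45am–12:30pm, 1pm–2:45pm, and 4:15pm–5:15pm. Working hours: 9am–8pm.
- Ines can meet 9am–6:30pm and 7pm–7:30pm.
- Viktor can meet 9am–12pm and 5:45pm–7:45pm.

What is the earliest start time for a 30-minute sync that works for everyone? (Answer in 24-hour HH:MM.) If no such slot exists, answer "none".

10:30

Chen free within 09:00–20:00: 10:30–11:45, 12:30–13:00, 14:45–16:15, 17:15–20:00.
Chen ∩ Ines: 10:30–11:45, 12:30–13:00, 14:45–16:15, 17:15–18:30, 19:00–19:30.
Chen ∩ Ines ∩ Viktor: 10:30–11:45, 17:45–18:30, 19:00–19:30.
Windows ≥ 30 min: 10:30–11:45, 17:45–18:30, 19:00–19:30.
Earliest such window starts at 10:30.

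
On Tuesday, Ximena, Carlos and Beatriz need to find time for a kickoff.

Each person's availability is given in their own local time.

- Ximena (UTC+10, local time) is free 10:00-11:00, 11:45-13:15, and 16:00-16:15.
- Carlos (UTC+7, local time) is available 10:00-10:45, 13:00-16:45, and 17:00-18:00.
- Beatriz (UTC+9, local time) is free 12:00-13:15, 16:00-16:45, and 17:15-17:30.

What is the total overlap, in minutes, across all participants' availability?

15 minutes

Ximena → UTC: 00:00–01:00, 01:45–03:15, 06:00–06:15.
Carlos → UTC: 03:00–03:45, 06:00–09:45, 10:00–11:00.
Beatriz → UTC: 03:00–04:15, 07:00–07:45, 08:15–08:30.
Ximena ∩ Carlos: 03:00–03:15, 06:00–06:15.
Ximena ∩ Carlos ∩ Beatriz: 03:00–03:15.
Total common minutes: 15.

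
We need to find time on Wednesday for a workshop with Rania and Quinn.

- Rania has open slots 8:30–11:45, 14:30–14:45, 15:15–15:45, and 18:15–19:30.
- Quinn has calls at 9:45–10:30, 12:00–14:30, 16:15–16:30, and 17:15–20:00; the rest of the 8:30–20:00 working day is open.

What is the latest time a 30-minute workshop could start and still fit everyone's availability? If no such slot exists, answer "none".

15:15

Quinn free within 08:30–20:00: 08:30–09:45, 10:30–12:00, 14:30–16:15, 16:30–17:15.
Rania ∩ Quinn: 08:30–09:45, 10:30–11:45, 14:30–14:45, 15:15–15:45.
Windows ≥ 30 min: 08:30–09:45, 10:30–11:45, 15:15–15:45.
Latest start in the last window 15:15–15:45 is 15:45 − 30 min = 15:15.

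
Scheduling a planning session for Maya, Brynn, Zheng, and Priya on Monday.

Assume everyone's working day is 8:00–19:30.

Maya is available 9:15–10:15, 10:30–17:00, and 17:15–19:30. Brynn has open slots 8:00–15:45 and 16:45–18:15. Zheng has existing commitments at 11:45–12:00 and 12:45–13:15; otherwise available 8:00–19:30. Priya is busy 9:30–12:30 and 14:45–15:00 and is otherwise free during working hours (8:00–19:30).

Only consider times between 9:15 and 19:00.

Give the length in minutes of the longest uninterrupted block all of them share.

Zheng free within 08:00–19:30: 08:00–11:45, 12:00–12:45, 13:15–19:30.
Priya free within 08:00–19:30: 08:00–09:30, 12:30–14:45, 15:00–19:30.
Maya ∩ Brynn: 09:15–10:15, 10:30–15:45, 16:45–17:00, 17:15–18:15.
Maya ∩ Brynn ∩ Zheng: 09:15–10:15, 10:30–11:45, 12:00–12:45, 13:15–15:45, 16:45–17:00, 17:15–18:15.
Maya ∩ Brynn ∩ Zheng ∩ Priya: 09:15–09:30, 12:30–12:45, 13:15–14:45, 15:00–15:45, 16:45–17:00, 17:15–18:15.
Restricted to 09:15–19:00: 09:15–09:30, 12:30–12:45, 13:15–14:45, 15:00–15:45, 16:45–17:00, 17:15–18:15.
Common window lengths: 15, 15, 90, 45, 15, 60 min; longest is 90.

90 minutes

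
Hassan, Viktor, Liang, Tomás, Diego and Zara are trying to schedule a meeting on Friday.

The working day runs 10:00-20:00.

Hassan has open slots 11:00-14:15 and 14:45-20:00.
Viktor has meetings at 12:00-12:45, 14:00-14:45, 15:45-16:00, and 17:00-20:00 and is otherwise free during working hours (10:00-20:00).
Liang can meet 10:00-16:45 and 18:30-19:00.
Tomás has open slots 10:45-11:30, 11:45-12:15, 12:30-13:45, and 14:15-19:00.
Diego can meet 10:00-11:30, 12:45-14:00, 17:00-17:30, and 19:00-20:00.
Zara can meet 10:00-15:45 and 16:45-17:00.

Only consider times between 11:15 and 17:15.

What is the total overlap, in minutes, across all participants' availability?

Viktor free within 10:00–20:00: 10:00–12:00, 12:45–14:00, 14:45–15:45, 16:00–17:00.
Hassan ∩ Viktor: 11:00–12:00, 12:45–14:00, 14:45–15:45, 16:00–17:00.
Hassan ∩ Viktor ∩ Liang: 11:00–12:00, 12:45–14:00, 14:45–15:45, 16:00–16:45.
Hassan ∩ Viktor ∩ Liang ∩ Tomás: 11:00–11:30, 11:45–12:00, 12:45–13:45, 14:45–15:45, 16:00–16:45.
Hassan ∩ Viktor ∩ Liang ∩ Tomás ∩ Diego: 11:00–11:30, 12:45–13:45.
Hassan ∩ Viktor ∩ Liang ∩ Tomás ∩ Diego ∩ Zara: 11:00–11:30, 12:45–13:45.
Restricted to 11:15–17:15: 11:15–11:30, 12:45–13:45.
Total common minutes: 15 + 60 = 75.

75 minutes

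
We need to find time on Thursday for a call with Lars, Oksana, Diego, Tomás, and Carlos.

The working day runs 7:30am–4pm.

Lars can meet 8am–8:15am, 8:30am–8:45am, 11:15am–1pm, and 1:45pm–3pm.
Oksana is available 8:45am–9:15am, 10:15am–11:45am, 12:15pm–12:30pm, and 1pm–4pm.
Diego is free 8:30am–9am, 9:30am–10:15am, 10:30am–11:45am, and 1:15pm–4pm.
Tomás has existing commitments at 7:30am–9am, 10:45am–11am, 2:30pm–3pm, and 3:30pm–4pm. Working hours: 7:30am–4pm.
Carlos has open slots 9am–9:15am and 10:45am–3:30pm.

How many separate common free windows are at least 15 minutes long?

2

Tomás free within 07:30–16:00: 09:00–10:45, 11:00–14:30, 15:00–15:30.
Lars ∩ Oksana: 11:15–11:45, 12:15–12:30, 13:45–15:00.
Lars ∩ Oksana ∩ Diego: 11:15–11:45, 13:45–15:00.
Lars ∩ Oksana ∩ Diego ∩ Tomás: 11:15–11:45, 13:45–14:30.
Lars ∩ Oksana ∩ Diego ∩ Tomás ∩ Carlos: 11:15–11:45, 13:45–14:30.
Windows ≥ 15 min: 11:15–11:45, 13:45–14:30.
That's 2 windows.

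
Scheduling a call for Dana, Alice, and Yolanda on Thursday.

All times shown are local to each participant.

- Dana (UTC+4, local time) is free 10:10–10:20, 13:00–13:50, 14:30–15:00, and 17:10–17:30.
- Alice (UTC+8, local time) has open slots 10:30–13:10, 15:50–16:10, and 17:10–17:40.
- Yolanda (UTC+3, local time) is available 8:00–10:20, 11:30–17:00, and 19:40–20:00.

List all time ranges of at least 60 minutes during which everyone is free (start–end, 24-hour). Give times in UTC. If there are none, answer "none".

none

Dana → UTC: 06:10–06:20, 09:00–09:50, 10:30–11:00, 13:10–13:30.
Alice → UTC: 02:30–05:10, 07:50–08:10, 09:10–09:40.
Yolanda → UTC: 05:00–07:20, 08:30–14:00, 16:40–17:00.
Dana ∩ Alice: 09:10–09:40.
Dana ∩ Alice ∩ Yolanda: 09:10–09:40.
Windows ≥ 60 min: (none).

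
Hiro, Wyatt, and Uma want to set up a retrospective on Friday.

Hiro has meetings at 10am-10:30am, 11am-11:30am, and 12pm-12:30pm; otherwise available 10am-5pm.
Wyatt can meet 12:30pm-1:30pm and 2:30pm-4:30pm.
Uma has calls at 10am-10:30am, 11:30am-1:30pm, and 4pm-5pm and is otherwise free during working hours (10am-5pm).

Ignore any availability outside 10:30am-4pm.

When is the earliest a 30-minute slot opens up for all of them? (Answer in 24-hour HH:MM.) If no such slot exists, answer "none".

Hiro free within 10:00–17:00: 10:30–11:00, 11:30–12:00, 12:30–17:00.
Uma free within 10:00–17:00: 10:30–11:30, 13:30–16:00.
Hiro ∩ Wyatt: 12:30–13:30, 14:30–16:30.
Hiro ∩ Wyatt ∩ Uma: 14:30–16:00.
Restricted to 10:30–16:00: 14:30–16:00.
Windows ≥ 30 min: 14:30–16:00.
Earliest such window starts at 14:30.

14:30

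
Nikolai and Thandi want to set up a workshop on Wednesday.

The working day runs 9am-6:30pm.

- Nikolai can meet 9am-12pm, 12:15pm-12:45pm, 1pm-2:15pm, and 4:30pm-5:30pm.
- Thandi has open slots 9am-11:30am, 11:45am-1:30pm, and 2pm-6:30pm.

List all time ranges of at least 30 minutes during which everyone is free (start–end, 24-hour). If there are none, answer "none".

09:00–11:30, 12:15–12:45, 13:00–13:30, 16:30–17:30

Nikolai ∩ Thandi: 09:00–11:30, 11:45–12:00, 12:15–12:45, 13:00–13:30, 14:00–14:15, 16:30–17:30.
Windows ≥ 30 min: 09:00–11:30, 12:15–12:45, 13:00–13:30, 16:30–17:30.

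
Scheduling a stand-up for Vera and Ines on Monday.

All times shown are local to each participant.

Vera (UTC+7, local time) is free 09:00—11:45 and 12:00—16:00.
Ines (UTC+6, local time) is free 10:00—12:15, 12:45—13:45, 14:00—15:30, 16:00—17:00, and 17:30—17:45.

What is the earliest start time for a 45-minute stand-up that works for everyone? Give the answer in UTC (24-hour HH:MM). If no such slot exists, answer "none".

Vera → UTC: 02:00–04:45, 05:00–09:00.
Ines → UTC: 04:00–06:15, 06:45–07:45, 08:00–09:30, 10:00–11:00, 11:30–11:45.
Vera ∩ Ines: 04:00–04:45, 05:00–06:15, 06:45–07:45, 08:00–09:00.
Windows ≥ 45 min: 04:00–04:45, 05:00–06:15, 06:45–07:45, 08:00–09:00.
Earliest such window starts at 04:00.

04:00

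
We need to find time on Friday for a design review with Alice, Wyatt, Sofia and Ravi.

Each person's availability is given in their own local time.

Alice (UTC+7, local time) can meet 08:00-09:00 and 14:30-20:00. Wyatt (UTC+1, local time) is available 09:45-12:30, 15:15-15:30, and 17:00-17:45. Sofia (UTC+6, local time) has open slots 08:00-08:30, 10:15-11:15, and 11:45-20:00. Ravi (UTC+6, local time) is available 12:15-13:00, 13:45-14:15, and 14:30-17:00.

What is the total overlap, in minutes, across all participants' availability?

135 minutes

Alice → UTC: 01:00–02:00, 07:30–13:00.
Wyatt → UTC: 08:45–11:30, 14:15–14:30, 16:00–16:45.
Sofia → UTC: 02:00–02:30, 04:15–05:15, 05:45–14:00.
Ravi → UTC: 06:15–07:00, 07:45–08:15, 08:30–11:00.
Alice ∩ Wyatt: 08:45–11:30.
Alice ∩ Wyatt ∩ Sofia: 08:45–11:30.
Alice ∩ Wyatt ∩ Sofia ∩ Ravi: 08:45–11:00.
Total common minutes: 135.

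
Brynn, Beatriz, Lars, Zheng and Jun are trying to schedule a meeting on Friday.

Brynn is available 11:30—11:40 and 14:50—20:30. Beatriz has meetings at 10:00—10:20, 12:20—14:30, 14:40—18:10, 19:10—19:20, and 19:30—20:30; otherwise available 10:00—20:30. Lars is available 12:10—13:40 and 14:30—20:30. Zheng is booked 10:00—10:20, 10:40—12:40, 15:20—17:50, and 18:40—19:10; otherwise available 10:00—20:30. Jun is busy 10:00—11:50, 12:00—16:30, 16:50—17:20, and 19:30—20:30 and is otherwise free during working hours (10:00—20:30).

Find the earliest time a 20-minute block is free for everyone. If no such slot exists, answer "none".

Beatriz free within 10:00–20:30: 10:20–12:20, 14:30–14:40, 18:10–19:10, 19:20–19:30.
Zheng free within 10:00–20:30: 10:20–10:40, 12:40–15:20, 17:50–18:40, 19:10–20:30.
Jun free within 10:00–20:30: 11:50–12:00, 16:30–16:50, 17:20–19:30.
Brynn ∩ Beatriz: 11:30–11:40, 18:10–19:10, 19:20–19:30.
Brynn ∩ Beatriz ∩ Lars: 18:10–19:10, 19:20–19:30.
Brynn ∩ Beatriz ∩ Lars ∩ Zheng: 18:10–18:40, 19:20–19:30.
Brynn ∩ Beatriz ∩ Lars ∩ Zheng ∩ Jun: 18:10–18:40, 19:20–19:30.
Windows ≥ 20 min: 18:10–18:40.
Earliest such window starts at 18:10.

18:10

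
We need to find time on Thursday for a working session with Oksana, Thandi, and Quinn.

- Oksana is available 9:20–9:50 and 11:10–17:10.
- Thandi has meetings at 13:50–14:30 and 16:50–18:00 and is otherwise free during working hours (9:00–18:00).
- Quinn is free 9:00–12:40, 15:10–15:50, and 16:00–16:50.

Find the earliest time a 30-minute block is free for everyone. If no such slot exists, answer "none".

Thandi free within 09:00–18:00: 09:00–13:50, 14:30–16:50.
Oksana ∩ Thandi: 09:20–09:50, 11:10–13:50, 14:30–16:50.
Oksana ∩ Thandi ∩ Quinn: 09:20–09:50, 11:10–12:40, 15:10–15:50, 16:00–16:50.
Windows ≥ 30 min: 09:20–09:50, 11:10–12:40, 15:10–15:50, 16:00–16:50.
Earliest such window starts at 09:20.

09:20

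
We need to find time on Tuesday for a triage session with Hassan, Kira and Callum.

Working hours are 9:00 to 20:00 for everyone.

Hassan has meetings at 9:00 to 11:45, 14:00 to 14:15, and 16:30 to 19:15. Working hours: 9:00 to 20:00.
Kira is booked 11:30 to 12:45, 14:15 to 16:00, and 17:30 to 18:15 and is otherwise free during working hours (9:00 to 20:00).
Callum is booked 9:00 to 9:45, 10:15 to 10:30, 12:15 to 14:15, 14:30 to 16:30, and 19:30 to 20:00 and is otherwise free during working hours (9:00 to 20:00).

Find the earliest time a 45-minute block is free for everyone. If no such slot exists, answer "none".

Hassan free within 09:00–20:00: 11:45–14:00, 14:15–16:30, 19:15–20:00.
Kira free within 09:00–20:00: 09:00–11:30, 12:45–14:15, 16:00–17:30, 18:15–20:00.
Callum free within 09:00–20:00: 09:45–10:15, 10:30–12:15, 14:15–14:30, 16:30–19:30.
Hassan ∩ Kira: 12:45–14:00, 16:00–16:30, 19:15–20:00.
Hassan ∩ Kira ∩ Callum: 19:15–19:30.
Windows ≥ 45 min: (none).

none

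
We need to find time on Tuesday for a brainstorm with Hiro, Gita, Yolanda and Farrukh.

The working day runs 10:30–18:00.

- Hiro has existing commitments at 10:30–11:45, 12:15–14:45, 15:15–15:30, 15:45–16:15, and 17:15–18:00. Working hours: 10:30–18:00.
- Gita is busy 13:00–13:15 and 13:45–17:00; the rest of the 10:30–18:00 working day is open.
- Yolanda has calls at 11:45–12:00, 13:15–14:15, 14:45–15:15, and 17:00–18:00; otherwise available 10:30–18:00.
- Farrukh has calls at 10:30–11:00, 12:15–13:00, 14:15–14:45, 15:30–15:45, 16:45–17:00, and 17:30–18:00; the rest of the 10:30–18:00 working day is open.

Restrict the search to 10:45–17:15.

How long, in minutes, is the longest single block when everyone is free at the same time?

Hiro free within 10:30–18:00: 11:45–12:15, 14:45–15:15, 15:30–15:45, 16:15–17:15.
Gita free within 10:30–18:00: 10:30–13:00, 13:15–13:45, 17:00–18:00.
Yolanda free within 10:30–18:00: 10:30–11:45, 12:00–13:15, 14:15–14:45, 15:15–17:00.
Farrukh free within 10:30–18:00: 11:00–12:15, 13:00–14:15, 14:45–15:30, 15:45–16:45, 17:00–17:30.
Hiro ∩ Gita: 11:45–12:15, 17:00–17:15.
Hiro ∩ Gita ∩ Yolanda: 12:00–12:15.
Hiro ∩ Gita ∩ Yolanda ∩ Farrukh: 12:00–12:15.
Restricted to 10:45–17:15: 12:00–12:15.
Single common window of 15 minutes.

15 minutes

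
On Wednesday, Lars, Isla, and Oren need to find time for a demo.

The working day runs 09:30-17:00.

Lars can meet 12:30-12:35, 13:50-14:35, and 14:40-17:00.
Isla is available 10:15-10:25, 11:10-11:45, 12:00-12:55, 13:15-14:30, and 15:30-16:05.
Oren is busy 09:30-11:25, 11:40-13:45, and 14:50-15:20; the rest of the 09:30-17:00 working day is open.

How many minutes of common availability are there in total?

75 minutes

Oren free within 09:30–17:00: 11:25–11:40, 13:45–14:50, 15:20–17:00.
Lars ∩ Isla: 12:30–12:35, 13:50–14:30, 15:30–16:05.
Lars ∩ Isla ∩ Oren: 13:50–14:30, 15:30–16:05.
Total common minutes: 40 + 35 = 75.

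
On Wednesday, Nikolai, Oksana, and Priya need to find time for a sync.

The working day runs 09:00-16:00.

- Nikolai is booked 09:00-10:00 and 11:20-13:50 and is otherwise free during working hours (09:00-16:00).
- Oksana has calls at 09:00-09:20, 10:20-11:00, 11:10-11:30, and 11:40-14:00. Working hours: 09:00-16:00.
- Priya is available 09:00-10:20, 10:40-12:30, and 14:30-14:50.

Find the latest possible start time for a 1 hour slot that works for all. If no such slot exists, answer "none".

Nikolai free within 09:00–16:00: 10:00–11:20, 13:50–16:00.
Oksana free within 09:00–16:00: 09:20–10:20, 11:00–11:10, 11:30–11:40, 14:00–16:00.
Nikolai ∩ Oksana: 10:00–10:20, 11:00–11:10, 14:00–16:00.
Nikolai ∩ Oksana ∩ Priya: 10:00–10:20, 11:00–11:10, 14:30–14:50.
Windows ≥ 60 min: (none).

none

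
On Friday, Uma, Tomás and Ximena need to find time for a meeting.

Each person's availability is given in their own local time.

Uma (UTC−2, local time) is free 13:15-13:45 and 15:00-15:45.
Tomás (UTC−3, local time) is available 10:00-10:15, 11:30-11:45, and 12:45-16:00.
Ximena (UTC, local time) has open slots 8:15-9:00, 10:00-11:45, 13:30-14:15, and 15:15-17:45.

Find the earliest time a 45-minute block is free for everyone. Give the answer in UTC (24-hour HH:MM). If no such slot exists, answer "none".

Uma → UTC: 15:15–15:45, 17:00–17:45.
Tomás → UTC: 13:00–13:15, 14:30–14:45, 15:45–19:00.
Ximena → UTC: 08:15–09:00, 10:00–11:45, 13:30–14:15, 15:15–17:45.
Uma ∩ Tomás: 17:00–17:45.
Uma ∩ Tomás ∩ Ximena: 17:00–17:45.
Windows ≥ 45 min: 17:00–17:45.
Earliest such window starts at 17:00.

17:00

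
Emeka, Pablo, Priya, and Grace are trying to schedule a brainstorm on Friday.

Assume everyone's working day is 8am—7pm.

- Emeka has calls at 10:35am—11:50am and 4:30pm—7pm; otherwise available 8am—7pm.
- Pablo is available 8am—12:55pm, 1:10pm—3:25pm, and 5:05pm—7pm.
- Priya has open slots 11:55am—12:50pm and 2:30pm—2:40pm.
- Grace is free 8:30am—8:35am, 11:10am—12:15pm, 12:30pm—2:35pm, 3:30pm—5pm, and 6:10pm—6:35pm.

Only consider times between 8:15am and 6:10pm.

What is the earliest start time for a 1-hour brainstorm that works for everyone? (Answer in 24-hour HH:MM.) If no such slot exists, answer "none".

none

Emeka free within 08:00–19:00: 08:00–10:35, 11:50–16:30.
Emeka ∩ Pablo: 08:00–10:35, 11:50–12:55, 13:10–15:25.
Emeka ∩ Pablo ∩ Priya: 11:55–12:50, 14:30–14:40.
Emeka ∩ Pablo ∩ Priya ∩ Grace: 11:55–12:15, 12:30–12:50, 14:30–14:35.
Restricted to 08:15–18:10: 11:55–12:15, 12:30–12:50, 14:30–14:35.
Windows ≥ 60 min: (none).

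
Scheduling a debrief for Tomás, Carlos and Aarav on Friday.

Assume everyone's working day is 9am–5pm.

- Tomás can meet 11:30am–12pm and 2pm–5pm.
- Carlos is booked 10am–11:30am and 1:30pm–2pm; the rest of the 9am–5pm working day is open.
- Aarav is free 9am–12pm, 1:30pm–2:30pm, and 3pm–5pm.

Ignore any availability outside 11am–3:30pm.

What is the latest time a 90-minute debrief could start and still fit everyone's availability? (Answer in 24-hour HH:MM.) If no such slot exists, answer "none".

none

Carlos free within 09:00–17:00: 09:00–10:00, 11:30–13:30, 14:00–17:00.
Tomás ∩ Carlos: 11:30–12:00, 14:00–17:00.
Tomás ∩ Carlos ∩ Aarav: 11:30–12:00, 14:00–14:30, 15:00–17:00.
Restricted to 11:00–15:30: 11:30–12:00, 14:00–14:30, 15:00–15:30.
Windows ≥ 90 min: (none).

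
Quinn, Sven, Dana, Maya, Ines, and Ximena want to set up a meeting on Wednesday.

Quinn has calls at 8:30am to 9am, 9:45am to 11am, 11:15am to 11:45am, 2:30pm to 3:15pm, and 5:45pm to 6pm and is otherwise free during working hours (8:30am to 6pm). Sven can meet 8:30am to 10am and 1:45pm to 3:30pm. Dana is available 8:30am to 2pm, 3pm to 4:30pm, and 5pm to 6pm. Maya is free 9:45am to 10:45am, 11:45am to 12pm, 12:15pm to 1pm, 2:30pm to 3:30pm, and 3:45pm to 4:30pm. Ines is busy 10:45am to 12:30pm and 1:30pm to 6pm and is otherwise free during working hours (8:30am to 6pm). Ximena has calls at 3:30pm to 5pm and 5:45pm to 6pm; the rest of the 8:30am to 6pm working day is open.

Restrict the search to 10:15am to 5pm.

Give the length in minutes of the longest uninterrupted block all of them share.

0 minutes

Quinn free within 08:30–18:00: 09:00–09:45, 11:00–11:15, 11:45–14:30, 15:15–17:45.
Ines free within 08:30–18:00: 08:30–10:45, 12:30–13:30.
Ximena free within 08:30–18:00: 08:30–15:30, 17:00–17:45.
Quinn ∩ Sven: 09:00–09:45, 13:45–14:30, 15:15–15:30.
Quinn ∩ Sven ∩ Dana: 09:00–09:45, 13:45–14:00, 15:15–15:30.
Quinn ∩ Sven ∩ Dana ∩ Maya: 15:15–15:30.
Quinn ∩ Sven ∩ Dana ∩ Maya ∩ Ines: (none).
Quinn ∩ Sven ∩ Dana ∩ Maya ∩ Ines ∩ Ximena: (none).
Restricted to 10:15–17:00: (none).
No common window.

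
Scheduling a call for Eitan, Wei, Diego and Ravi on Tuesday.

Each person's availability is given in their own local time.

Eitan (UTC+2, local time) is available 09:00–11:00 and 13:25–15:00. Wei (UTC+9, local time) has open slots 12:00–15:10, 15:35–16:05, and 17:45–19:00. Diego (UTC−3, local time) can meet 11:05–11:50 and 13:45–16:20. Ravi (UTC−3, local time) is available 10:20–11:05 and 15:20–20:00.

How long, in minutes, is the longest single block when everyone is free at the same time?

0 minutes

Eitan → UTC: 07:00–09:00, 11:25–13:00.
Wei → UTC: 03:00–06:10, 06:35–07:05, 08:45–10:00.
Diego → UTC: 14:05–14:50, 16:45–19:20.
Ravi → UTC: 13:20–14:05, 18:20–23:00.
Eitan ∩ Wei: 07:00–07:05, 08:45–09:00.
Eitan ∩ Wei ∩ Diego: (none).
Eitan ∩ Wei ∩ Diego ∩ Ravi: (none).
No common window.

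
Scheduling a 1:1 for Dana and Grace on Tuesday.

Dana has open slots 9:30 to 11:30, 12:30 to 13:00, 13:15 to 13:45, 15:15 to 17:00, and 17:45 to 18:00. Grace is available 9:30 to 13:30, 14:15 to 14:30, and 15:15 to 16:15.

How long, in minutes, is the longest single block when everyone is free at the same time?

Dana ∩ Grace: 09:30–11:30, 12:30–13:00, 13:15–13:30, 15:15–16:15.
Common window lengths: 120, 30, 15, 60 min; longest is 120.

120 minutes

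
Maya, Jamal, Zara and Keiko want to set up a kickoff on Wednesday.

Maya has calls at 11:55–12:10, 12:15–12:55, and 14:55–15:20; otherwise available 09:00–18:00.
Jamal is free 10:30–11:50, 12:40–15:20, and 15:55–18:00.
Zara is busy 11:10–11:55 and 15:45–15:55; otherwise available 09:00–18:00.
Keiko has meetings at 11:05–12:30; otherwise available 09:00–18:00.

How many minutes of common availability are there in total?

Maya free within 09:00–18:00: 09:00–11:55, 12:10–12:15, 12:55–14:55, 15:20–18:00.
Zara free within 09:00–18:00: 09:00–11:10, 11:55–15:45, 15:55–18:00.
Keiko free within 09:00–18:00: 09:00–11:05, 12:30–18:00.
Maya ∩ Jamal: 10:30–11:50, 12:55–14:55, 15:55–18:00.
Maya ∩ Jamal ∩ Zara: 10:30–11:10, 12:55–14:55, 15:55–18:00.
Maya ∩ Jamal ∩ Zara ∩ Keiko: 10:30–11:05, 12:55–14:55, 15:55–18:00.
Total common minutes: 35 + 120 + 125 = 280.

280 minutes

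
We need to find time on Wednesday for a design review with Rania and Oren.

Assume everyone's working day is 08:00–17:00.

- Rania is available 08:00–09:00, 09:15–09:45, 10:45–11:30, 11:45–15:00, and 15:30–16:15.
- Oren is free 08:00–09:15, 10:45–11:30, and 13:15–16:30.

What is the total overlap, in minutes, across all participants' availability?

255 minutes

Rania ∩ Oren: 08:00–09:00, 10:45–11:30, 13:15–15:00, 15:30–16:15.
Total common minutes: 60 + 45 + 105 + 45 = 255.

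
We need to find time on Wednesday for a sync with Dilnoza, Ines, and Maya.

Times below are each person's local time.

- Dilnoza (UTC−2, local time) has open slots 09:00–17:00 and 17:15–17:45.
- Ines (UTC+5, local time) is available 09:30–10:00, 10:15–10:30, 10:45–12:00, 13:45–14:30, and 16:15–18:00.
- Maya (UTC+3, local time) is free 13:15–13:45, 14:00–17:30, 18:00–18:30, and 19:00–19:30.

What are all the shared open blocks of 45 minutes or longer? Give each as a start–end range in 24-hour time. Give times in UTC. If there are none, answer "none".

11:15–13:00

Dilnoza → UTC: 11:00–19:00, 19:15–19:45.
Ines → UTC: 04:30–05:00, 05:15–05:30, 05:45–07:00, 08:45–09:30, 11:15–13:00.
Maya → UTC: 10:15–10:45, 11:00–14:30, 15:00–15:30, 16:00–16:30.
Dilnoza ∩ Ines: 11:15–13:00.
Dilnoza ∩ Ines ∩ Maya: 11:15–13:00.
Windows ≥ 45 min: 11:15–13:00.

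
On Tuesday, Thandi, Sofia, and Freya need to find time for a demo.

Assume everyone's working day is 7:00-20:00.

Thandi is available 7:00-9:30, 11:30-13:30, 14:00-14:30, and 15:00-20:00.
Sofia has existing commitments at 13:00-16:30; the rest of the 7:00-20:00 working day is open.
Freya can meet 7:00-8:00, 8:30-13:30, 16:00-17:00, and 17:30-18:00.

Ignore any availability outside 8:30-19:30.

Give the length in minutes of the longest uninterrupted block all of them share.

Sofia free within 07:00–20:00: 07:00–13:00, 16:30–20:00.
Thandi ∩ Sofia: 07:00–09:30, 11:30–13:00, 16:30–20:00.
Thandi ∩ Sofia ∩ Freya: 07:00–08:00, 08:30–09:30, 11:30–13:00, 16:30–17:00, 17:30–18:00.
Restricted to 08:30–19:30: 08:30–09:30, 11:30–13:00, 16:30–17:00, 17:30–18:00.
Common window lengths: 60, 90, 30, 30 min; longest is 90.

90 minutes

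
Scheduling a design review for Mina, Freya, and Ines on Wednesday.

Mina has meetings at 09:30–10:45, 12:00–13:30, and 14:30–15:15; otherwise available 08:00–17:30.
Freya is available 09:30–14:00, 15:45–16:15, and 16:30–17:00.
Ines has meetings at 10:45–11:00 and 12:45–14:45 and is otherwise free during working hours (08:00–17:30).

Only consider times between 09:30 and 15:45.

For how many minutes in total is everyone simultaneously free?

60 minutes

Mina free within 08:00–17:30: 08:00–09:30, 10:45–12:00, 13:30–14:30, 15:15–17:30.
Ines free within 08:00–17:30: 08:00–10:45, 11:00–12:45, 14:45–17:30.
Mina ∩ Freya: 10:45–12:00, 13:30–14:00, 15:45–16:15, 16:30–17:00.
Mina ∩ Freya ∩ Ines: 11:00–12:00, 15:45–16:15, 16:30–17:00.
Restricted to 09:30–15:45: 11:00–12:00.
Total common minutes: 60.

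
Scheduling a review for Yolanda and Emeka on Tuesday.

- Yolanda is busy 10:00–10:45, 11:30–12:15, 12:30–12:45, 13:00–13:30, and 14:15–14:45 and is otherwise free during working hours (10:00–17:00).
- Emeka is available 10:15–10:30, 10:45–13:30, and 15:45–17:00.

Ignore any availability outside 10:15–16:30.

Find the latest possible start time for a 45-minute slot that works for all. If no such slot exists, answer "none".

Yolanda free within 10:00–17:00: 10:45–11:30, 12:15–12:30, 12:45–13:00, 13:30–14:15, 14:45–17:00.
Yolanda ∩ Emeka: 10:45–11:30, 12:15–12:30, 12:45–13:00, 15:45–17:00.
Restricted to 10:15–16:30: 10:45–11:30, 12:15–12:30, 12:45–13:00, 15:45–16:30.
Windows ≥ 45 min: 10:45–11:30, 15:45–16:30.
Latest start in the last window 15:45–16:30 is 16:30 − 45 min = 15:45.

15:45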